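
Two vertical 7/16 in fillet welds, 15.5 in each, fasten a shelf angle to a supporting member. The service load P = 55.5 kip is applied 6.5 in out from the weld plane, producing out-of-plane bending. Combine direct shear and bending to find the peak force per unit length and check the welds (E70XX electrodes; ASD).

E70XX → F_EXX = 70 ksi.
L_w = 2 × 15.5 = 31 in; section modulus (unit throat) S = 2 × L²/6 = 80.08 in².
Direct shear f_v = P/L_w = 55.5/31 = 1.79 kip/in.
Moment M = P × e = 55.5 × 6.5 = 360.75 kip·in; bending f_b = M/S = 4.505 kip/in.
f_max = √(f_v² + f_b²) = √(1.79² + 4.505²) = 4.847 kip/in.
r_n/Ω = (1/2.0) × 0.6 × 70 × (0.707 × 0.4375) = 6.496 kip/in → adequate.

f_max ≈ 4.85 kip/in; adequate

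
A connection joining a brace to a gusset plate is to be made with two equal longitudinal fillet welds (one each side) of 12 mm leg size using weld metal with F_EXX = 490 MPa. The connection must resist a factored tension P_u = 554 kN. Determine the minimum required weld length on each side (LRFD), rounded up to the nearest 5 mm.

L = 150 mm on each side

Throat t_e = 0.707 × 12 = 8.484 mm.
φr_n = 0.75 × 0.6 × 490 × 8.484 × 10⁻³ = 1.871 kN/mm.
L_req = P_u / φr_n = 554 / 1.871 = 296.1 mm total.
Per side: 296.1 / 2 = 148.1 mm.
Round up → use L = 150 mm on each side.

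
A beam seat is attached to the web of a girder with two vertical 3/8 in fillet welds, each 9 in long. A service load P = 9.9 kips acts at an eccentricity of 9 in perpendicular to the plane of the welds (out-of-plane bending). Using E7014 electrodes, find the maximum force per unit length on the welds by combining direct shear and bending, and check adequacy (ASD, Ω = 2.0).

f_max ≈ 3.35 kip/in; adequate

E70XX → F_EXX = 70 ksi.
L_w = 2 × 9 = 18 in; section modulus (unit throat) S = 2 × L²/6 = 27 in².
Direct shear f_v = P/L_w = 9.9/18 = 0.55 kip/in.
Moment M = P × e = 9.9 × 9 = 89.1 kip·in; bending f_b = M/S = 3.3 kip/in.
f_max = √(f_v² + f_b²) = √(0.55² + 3.3²) = 3.346 kip/in.
r_n/Ω = (1/2.0) × 0.6 × 70 × (0.707 × 0.375) = 5.568 kip/in → adequate.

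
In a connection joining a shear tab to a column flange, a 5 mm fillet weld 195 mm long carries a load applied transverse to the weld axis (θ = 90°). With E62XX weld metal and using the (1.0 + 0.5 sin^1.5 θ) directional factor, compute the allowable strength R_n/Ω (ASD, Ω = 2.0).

R_n/Ω ≈ 192 kN

E62XX → F_EXX = 620 MPa.
t_e = 0.707 × 5 = 3.535 mm; A_we = 3.535 × 195 = 689.3 mm².
Directional factor: 1.0 + 0.5 sin^1.5(90°) = 1.5.
F_nw = 0.6 × 620 × 1.5 = 558 MPa.
R_n/Ω = (558 × 689.3) / 2.0 × 10⁻³ = 192.3 kN.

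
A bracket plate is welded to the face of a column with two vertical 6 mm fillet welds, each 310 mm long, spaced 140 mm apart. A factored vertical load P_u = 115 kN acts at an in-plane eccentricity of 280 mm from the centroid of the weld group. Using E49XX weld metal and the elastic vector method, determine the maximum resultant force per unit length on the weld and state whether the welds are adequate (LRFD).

E49XX → F_EXX = 490 MPa.
Total weld length L_w = 620 mm. Treat welds as unit-width lines.
Polar moment about centroid: J = 2[d³/12 + d(b/2)²] = 2[310³/12 + 310×70²] = 8003000 mm³.
Direct shear f_v = P/L_w = 115×10³ / 620 = 185.5 N/mm (vertical).
Torsion M = P·e = 115×10³ × 280 = 32200000 N·mm.
Critical point at (x, y) = (70, 155) from centroid. f_tx = M·y/J = 623.6 N/mm; f_ty = M·x/J = 281.6 N/mm.
Resultant f_max = √[f_tx² + (f_v + f_ty)²] = √[623.6² + (185.5 + 281.6)²] = 779.2 N/mm.
Capacity per unit length: φr_n = 0.75 × 0.6 × 490 × (0.707 × 6) = 935.4 N/mm.
779.2 ≤ 935.4 → adequate.

f_max ≈ 779 N/mm; adequate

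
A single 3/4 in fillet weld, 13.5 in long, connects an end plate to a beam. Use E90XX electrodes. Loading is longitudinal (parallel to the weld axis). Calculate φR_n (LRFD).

E90XX → F_EXX = 90 ksi.
Effective throat t_e = 0.707 × 0.75 = 0.5302 in.
Total length L = 13.5 in; A_we = 0.5302 × 13.5 = 7.158 in².
F_nw = 0.6 F_EXX = 0.6 × 90 = 54 ksi.
φR_n = 0.75 × 54 × 7.158 = 289.9 kip.

φR_n ≈ 290 kip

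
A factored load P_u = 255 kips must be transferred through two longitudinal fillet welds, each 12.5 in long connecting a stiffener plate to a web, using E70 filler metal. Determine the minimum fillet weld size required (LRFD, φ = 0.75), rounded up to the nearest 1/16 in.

w = 1/2 in

E70XX → F_EXX = 70 ksi.
Total weld length L = 25 in.
Required throat t_e = P_u / (φ × 0.6 F_EXX × L) = 255 / (0.75 × 0.6 × 70 × 25) = 0.3238 in.
Required leg w = t_e / 0.707 = 0.458 in → use 1/2 in.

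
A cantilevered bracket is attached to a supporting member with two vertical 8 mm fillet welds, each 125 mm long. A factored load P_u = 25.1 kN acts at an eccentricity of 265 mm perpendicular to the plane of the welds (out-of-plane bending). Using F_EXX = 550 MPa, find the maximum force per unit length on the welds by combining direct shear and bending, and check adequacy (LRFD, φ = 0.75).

f_max ≈ 1280 N/mm; adequate

L_w = 2 × 125 = 250 mm; section modulus (unit throat) S = 2 × L²/6 = 5208 mm².
Direct shear f_v = P/L_w = 25.1×10³/250 = 100.4 N/mm.
Moment M = P × e = 25.1×10³ × 265 = 6651500 N·mm; bending f_b = M/S = 1277 N/mm.
f_max = √(f_v² + f_b²) = √(100.4² + 1277²) = 1281 N/mm.
φr_n = 0.75 × 0.6 × 550 × (0.707 × 8) = 1400 N/mm → adequate.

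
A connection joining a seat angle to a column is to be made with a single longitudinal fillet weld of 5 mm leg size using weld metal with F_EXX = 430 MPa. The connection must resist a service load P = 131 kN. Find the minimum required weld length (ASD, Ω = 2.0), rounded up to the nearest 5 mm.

Throat t_e = 0.707 × 5 = 3.535 mm.
r_n/Ω = (0.6 × 430 × 3.535) / 2.0 = 456 N/mm = 0.456 kN/mm.
L_req = P / (r_n/Ω) = 131 / 0.456 = 287.3 mm total.
Round up → use L = 290 mm.

L = 290 mm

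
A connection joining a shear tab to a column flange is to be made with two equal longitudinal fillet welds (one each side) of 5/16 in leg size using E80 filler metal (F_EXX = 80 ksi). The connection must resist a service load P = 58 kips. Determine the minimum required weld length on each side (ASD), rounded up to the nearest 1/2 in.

L = 5.5 in on each side

Throat t_e = 0.707 × 0.3125 = 0.2209 in.
r_n/Ω = (0.6 × 80 × 0.2209) / 2.0 = 5.302 kip/in.
L_req = P / (r_n/Ω) = 58 / 5.302 = 10.94 in total.
Per side: 10.94 / 2 = 5.469 in.
Round up → use L = 5.5 in on each side.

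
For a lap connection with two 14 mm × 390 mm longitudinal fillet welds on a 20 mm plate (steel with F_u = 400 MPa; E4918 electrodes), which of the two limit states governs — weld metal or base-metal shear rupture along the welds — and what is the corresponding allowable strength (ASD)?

E49XX → F_EXX = 490 MPa.
t_e = 0.707 × 14 = 9.898 mm; L = 780 mm.
Weld metal: R_n/Ω = (1/2.0) × 0.6 × 490 × 9.898 × 780 × 10⁻³ = 1135 kN.
Base metal (shear rupture): R_n/Ω = (1/2.0) × 0.6 × 400 × 20 × 780 × 10⁻³ = 1872 kN.
Governing: weld metal.

R_n/Ω ≈ 1130 kN (weld metal governs)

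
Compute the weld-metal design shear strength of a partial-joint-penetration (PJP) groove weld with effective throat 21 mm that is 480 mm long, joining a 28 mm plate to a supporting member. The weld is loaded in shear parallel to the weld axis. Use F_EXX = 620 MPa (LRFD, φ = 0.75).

Effective throat (given) t_e = 21 mm.
A_we = 21 × 480 = 10080 mm².
F_nw = 0.6 F_EXX = 372 MPa.
φR_n = 0.75 × 372 × 10080 × 10⁻³ = 2812 kN.

φR_n ≈ 2810 kN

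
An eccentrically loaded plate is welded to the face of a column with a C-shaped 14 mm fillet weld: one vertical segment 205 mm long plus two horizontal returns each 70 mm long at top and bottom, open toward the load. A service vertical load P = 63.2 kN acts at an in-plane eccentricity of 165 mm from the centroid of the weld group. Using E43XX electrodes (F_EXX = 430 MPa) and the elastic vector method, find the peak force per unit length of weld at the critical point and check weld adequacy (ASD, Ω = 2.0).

Total weld length L_w = 345 mm. Treat welds as unit-width lines.
Centroid: x̄ = 2×70×35 / 345 = 14.2 mm from the vertical weld.
Polar moment about centroid: J = I_x + I_y = [205³/12 + 2×70×102.5²] + [205×14.2² + 2(70³/12 + 70×20.8²)] = 2348000 mm³.
Direct shear f_v = P/L_w = 63.2×10³ / 345 = 183.2 N/mm (vertical).
Torsion M = P·e = 63.2×10³ × 165 = 10428000 N·mm.
Critical point at (x, y) = (55.8, 102.5) from centroid. f_tx = M·y/J = 455.3 N/mm; f_ty = M·x/J = 247.8 N/mm.
Resultant f_max = √[f_tx² + (f_v + f_ty)²] = √[455.3² + (183.2 + 247.8)²] = 626.9 N/mm.
Capacity per unit length: r_n/Ω = (1/2.0) × 0.6 × 430 × (0.707 × 14) = 1277 N/mm.
626.9 ≤ 1277 → adequate.

f_max ≈ 627 N/mm; adequate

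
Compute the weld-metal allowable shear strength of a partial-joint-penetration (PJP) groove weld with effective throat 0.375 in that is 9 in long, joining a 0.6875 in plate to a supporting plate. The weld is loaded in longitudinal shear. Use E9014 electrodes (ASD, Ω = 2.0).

R_n/Ω ≈ 91.1 kip

E90XX → F_EXX = 90 ksi.
Effective throat (given) t_e = 0.375 in.
A_we = 0.375 × 9 = 3.375 in².
F_nw = 0.6 F_EXX = 54 ksi.
R_n/Ω = (54 × 3.375) / 2.0 = 91.12 kip.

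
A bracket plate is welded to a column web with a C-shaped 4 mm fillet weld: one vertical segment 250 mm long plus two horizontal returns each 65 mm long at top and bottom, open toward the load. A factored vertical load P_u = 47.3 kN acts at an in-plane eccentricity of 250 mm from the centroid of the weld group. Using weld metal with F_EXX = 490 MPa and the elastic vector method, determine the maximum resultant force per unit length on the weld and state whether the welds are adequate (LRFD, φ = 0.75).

Total weld length L_w = 380 mm. Treat welds as unit-width lines.
Centroid: x̄ = 2×65×32.5 / 380 = 11.12 mm from the vertical weld.
Polar moment about centroid: J = I_x + I_y = [250³/12 + 2×65×125²] + [250×11.12² + 2(65³/12 + 65×21.38²)] = 3469000 mm³.
Direct shear f_v = P/L_w = 47.3×10³ / 380 = 124.5 N/mm (vertical).
Torsion M = P·e = 47.3×10³ × 250 = 11825000 N·mm.
Critical point at (x, y) = (53.88, 125) from centroid. f_tx = M·y/J = 426 N/mm; f_ty = M·x/J = 183.6 N/mm.
Resultant f_max = √[f_tx² + (f_v + f_ty)²] = √[426² + (124.5 + 183.6)²] = 525.8 N/mm.
Capacity per unit length: φr_n = 0.75 × 0.6 × 490 × (0.707 × 4) = 623.6 N/mm.
525.8 ≤ 623.6 → adequate.

f_max ≈ 526 N/mm; adequate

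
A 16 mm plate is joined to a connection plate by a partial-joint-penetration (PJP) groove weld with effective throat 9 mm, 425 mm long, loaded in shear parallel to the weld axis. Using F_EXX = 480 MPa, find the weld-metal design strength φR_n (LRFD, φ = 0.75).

φR_n ≈ 826 kN

Effective throat (given) t_e = 9 mm.
A_we = 9 × 425 = 3825 mm².
F_nw = 0.6 F_EXX = 288 MPa.
φR_n = 0.75 × 288 × 3825 × 10⁻³ = 826.2 kN.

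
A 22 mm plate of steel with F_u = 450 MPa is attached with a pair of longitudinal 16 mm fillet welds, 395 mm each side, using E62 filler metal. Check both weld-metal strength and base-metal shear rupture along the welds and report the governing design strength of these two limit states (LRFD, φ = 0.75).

E62XX → F_EXX = 620 MPa.
t_e = 0.707 × 16 = 11.31 mm; L = 790 mm.
Weld metal: φR_n = 0.75 × 0.6 × 620 × 11.31 × 790 × 10⁻³ = 2493 kN.
Base metal (shear rupture): φR_n = 0.75 × 0.6 × 450 × 22 × 790 × 10⁻³ = 3519 kN.
Governing: weld metal.

φR_n ≈ 2490 kN (weld metal governs)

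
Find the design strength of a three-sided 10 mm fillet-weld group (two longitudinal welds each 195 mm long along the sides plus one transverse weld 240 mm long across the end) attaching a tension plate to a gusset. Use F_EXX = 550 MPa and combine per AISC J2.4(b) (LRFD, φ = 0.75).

t_e = 0.707 × 10 = 7.07 mm.
R_nwl = 0.6 × 550 × 7.07 × 390 × 10⁻³ = 909.9 kN (longitudinal, 2 welds).
R_nwt = 0.6 × 550 × 7.07 × 240 × 10⁻³ = 559.9 kN (transverse, base value).
(i) R_nwl + R_nwt = 1470 kN; (ii) 0.85 R_nwl + 1.5 R_nwt = 1613 kN.
R_n = max = 1613 kN [governs: (ii)]; φR_n = 1210 kN.

φR_n ≈ 1210 kN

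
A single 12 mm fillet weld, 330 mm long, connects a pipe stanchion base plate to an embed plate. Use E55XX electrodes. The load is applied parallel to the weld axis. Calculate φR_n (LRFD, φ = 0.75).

E55XX → F_EXX = 550 MPa.
Effective throat t_e = 0.707 × 12 = 8.484 mm.
Total length L = 330 mm; A_we = 8.484 × 330 = 2800 mm².
F_nw = 0.6 F_EXX = 0.6 × 550 = 330 MPa.
φR_n = 0.75 × 330 × 2800 × 10⁻³ = 692.9 kN.

φR_n ≈ 693 kN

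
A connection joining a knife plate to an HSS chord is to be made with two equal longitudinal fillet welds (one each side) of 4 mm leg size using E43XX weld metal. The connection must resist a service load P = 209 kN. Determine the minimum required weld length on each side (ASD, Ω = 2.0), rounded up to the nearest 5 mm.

E43XX → F_EXX = 430 MPa.
Throat t_e = 0.707 × 4 = 2.828 mm.
r_n/Ω = (0.6 × 430 × 2.828) / 2.0 = 364.8 N/mm = 0.3648 kN/mm.
L_req = P / (r_n/Ω) = 209 / 0.3648 = 572.9 mm total.
Per side: 572.9 / 2 = 286.4 mm.
Round up → use L = 290 mm on each side.

L = 290 mm on each side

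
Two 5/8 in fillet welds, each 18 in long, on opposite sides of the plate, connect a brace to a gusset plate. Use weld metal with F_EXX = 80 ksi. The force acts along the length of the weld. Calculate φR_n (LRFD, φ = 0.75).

Effective throat t_e = 0.707 × 0.625 = 0.4419 in.
Total length L = 36 in; A_we = 0.4419 × 36 = 15.91 in².
F_nw = 0.6 F_EXX = 0.6 × 80 = 48 ksi.
φR_n = 0.75 × 48 × 15.91 = 572.7 kip.

φR_n ≈ 573 kip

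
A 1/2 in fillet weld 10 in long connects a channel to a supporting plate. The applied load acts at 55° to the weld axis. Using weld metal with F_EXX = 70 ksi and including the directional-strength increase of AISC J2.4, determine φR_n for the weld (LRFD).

φR_n ≈ 153 kip

t_e = 0.707 × 0.5 = 0.3535 in; A_we = 0.3535 × 10 = 3.535 in².
Directional factor: 1.0 + 0.5 sin^1.5(55°) = 1.371.
F_nw = 0.6 × 70 × 1.371 = 57.57 ksi.
φR_n = 0.75 × 57.57 × 3.535 = 152.6 kip.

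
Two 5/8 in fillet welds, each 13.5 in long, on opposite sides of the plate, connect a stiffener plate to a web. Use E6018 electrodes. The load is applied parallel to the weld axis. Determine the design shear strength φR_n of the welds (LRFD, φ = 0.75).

φR_n ≈ 322 kips

E60XX → F_EXX = 60 ksi.
Effective throat t_e = 0.707 × 0.625 = 0.4419 in.
Total length L = 27 in; A_we = 0.4419 × 27 = 11.93 in².
F_nw = 0.6 F_EXX = 0.6 × 60 = 36 ksi.
φR_n = 0.75 × 36 × 11.93 = 322.1 kips.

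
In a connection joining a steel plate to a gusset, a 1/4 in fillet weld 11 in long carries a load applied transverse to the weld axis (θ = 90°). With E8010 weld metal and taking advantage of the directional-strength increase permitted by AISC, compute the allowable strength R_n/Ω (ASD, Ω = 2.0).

E80XX → F_EXX = 80 ksi.
t_e = 0.707 × 0.25 = 0.1767 in; A_we = 0.1767 × 11 = 1.944 in².
Directional factor: 1.0 + 0.5 sin^1.5(90°) = 1.5.
F_nw = 0.6 × 80 × 1.5 = 72 ksi.
R_n/Ω = (72 × 1.944) / 2.0 = 69.99 kip.

R_n/Ω ≈ 70 kip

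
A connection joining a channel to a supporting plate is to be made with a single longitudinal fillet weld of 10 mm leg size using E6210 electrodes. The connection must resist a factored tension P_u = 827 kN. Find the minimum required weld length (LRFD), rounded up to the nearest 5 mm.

E62XX → F_EXX = 620 MPa.
Throat t_e = 0.707 × 10 = 7.07 mm.
φr_n = 0.75 × 0.6 × 620 × 7.07 × 10⁻³ = 1.973 kN/mm.
L_req = P_u / φr_n = 827 / 1.973 = 419.3 mm total.
Round up → use L = 420 mm.

L = 420 mm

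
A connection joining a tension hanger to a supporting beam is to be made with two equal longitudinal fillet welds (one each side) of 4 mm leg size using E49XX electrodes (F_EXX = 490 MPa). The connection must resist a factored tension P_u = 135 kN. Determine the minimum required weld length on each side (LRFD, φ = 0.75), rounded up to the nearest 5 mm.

L = 110 mm on each side

Throat t_e = 0.707 × 4 = 2.828 mm.
φr_n = 0.75 × 0.6 × 490 × 2.828 × 10⁻³ = 0.6236 kN/mm.
L_req = P_u / φr_n = 135 / 0.6236 = 216.5 mm total.
Per side: 216.5 / 2 = 108.2 mm.
Round up → use L = 110 mm on each side.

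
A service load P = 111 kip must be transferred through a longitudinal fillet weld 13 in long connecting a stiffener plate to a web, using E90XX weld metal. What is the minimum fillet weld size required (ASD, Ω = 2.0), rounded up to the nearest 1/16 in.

w = 1/2 in

E90XX → F_EXX = 90 ksi.
Total weld length L = 13 in.
Required throat t_e = P × Ω / (0.6 F_EXX × L) = 111 × 2.0 / (0.6 × 90 × 13) = 0.3162 in.
Required leg w = t_e / 0.707 = 0.4473 in → use 1/2 in.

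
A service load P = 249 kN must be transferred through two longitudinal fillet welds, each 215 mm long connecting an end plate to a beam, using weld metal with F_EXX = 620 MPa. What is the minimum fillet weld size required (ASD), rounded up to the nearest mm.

Total weld length L = 430 mm.
Required throat t_e = P × Ω / (0.6 F_EXX × L) = 249 × 2.0 / (0.6 × 620 × 430 × 10⁻³) = 3.113 mm.
Required leg w = t_e / 0.707 = 4.404 mm → use 5 mm.

w = 5 mm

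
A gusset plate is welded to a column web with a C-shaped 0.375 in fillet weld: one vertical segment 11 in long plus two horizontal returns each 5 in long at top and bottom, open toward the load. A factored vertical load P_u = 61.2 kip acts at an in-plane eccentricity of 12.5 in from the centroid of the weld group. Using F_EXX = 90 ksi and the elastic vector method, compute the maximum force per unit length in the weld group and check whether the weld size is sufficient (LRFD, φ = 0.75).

f_max ≈ 12.8 kip/in; NOT adequate

Total weld length L_w = 21 in. Treat welds as unit-width lines.
Centroid: x̄ = 2×5×2.5 / 21 = 1.19 in from the vertical weld.
Polar moment about centroid: J = I_x + I_y = [11³/12 + 2×5×5.5²] + [11×1.19² + 2(5³/12 + 5×1.31²)] = 467 in³.
Direct shear f_v = P/L_w = 61.2 / 21 = 2.914 kip/in (vertical).
Torsion M = P·e = 61.2 × 12.5 = 765 kip·in.
Critical point at (x, y) = (3.81, 5.5) from centroid. f_tx = M·y/J = 9.01 kip/in; f_ty = M·x/J = 6.241 kip/in.
Resultant f_max = √[f_tx² + (f_v + f_ty)²] = √[9.01² + (2.914 + 6.241)²] = 12.84 kip/in.
Capacity per unit length: φr_n = 0.75 × 0.6 × 90 × (0.707 × 0.375) = 10.74 kip/in.
12.84 > 10.74 → NOT adequate.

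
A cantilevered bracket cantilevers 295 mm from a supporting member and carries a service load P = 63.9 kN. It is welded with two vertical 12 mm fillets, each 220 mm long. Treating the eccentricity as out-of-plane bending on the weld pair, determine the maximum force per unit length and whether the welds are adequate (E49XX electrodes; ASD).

E49XX → F_EXX = 490 MPa.
L_w = 2 × 220 = 440 mm; section modulus (unit throat) S = 2 × L²/6 = 16130 mm².
Direct shear f_v = P/L_w = 63.9×10³/440 = 145.2 N/mm.
Moment M = P × e = 63.9×10³ × 295 = 18850000 N·mm; bending f_b = M/S = 1168 N/mm.
f_max = √(f_v² + f_b²) = √(145.2² + 1168²) = 1177 N/mm.
r_n/Ω = (1/2.0) × 0.6 × 490 × (0.707 × 12) = 1247 N/mm → adequate.

f_max ≈ 1180 N/mm; adequate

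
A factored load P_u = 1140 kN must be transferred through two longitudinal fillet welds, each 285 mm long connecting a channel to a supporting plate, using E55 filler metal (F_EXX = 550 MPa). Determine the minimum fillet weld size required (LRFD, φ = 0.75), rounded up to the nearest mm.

w = 12 mm

Total weld length L = 570 mm.
Required throat t_e = P_u / (φ × 0.6 F_EXX × L) = 1140 / (0.75 × 0.6 × 550 × 570 × 10⁻³) = 8.081 mm.
Required leg w = t_e / 0.707 = 11.43 mm → use 12 mm.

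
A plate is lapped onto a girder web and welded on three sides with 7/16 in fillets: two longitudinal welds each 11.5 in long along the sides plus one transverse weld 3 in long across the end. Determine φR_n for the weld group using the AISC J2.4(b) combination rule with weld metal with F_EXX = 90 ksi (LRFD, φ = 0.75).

φR_n ≈ 326 kips

t_e = 0.707 × 0.4375 = 0.3093 in.
R_nwl = 0.6 × 90 × 0.3093 × 23 = 384.2 kips (longitudinal, 2 welds).
R_nwt = 0.6 × 90 × 0.3093 × 3 = 50.11 kips (transverse, base value).
(i) R_nwl + R_nwt = 434.3 kips; (ii) 0.85 R_nwl + 1.5 R_nwt = 401.7 kips.
R_n = max = 434.3 kips [governs: (i)]; φR_n = 325.7 kips.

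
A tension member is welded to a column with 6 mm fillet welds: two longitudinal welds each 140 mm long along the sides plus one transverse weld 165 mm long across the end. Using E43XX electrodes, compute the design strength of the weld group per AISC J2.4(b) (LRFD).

E43XX → F_EXX = 430 MPa.
t_e = 0.707 × 6 = 4.242 mm.
R_nwl = 0.6 × 430 × 4.242 × 280 × 10⁻³ = 306.4 kN (longitudinal, 2 welds).
R_nwt = 0.6 × 430 × 4.242 × 165 × 10⁻³ = 180.6 kN (transverse, base value).
(i) R_nwl + R_nwt = 487 kN; (ii) 0.85 R_nwl + 1.5 R_nwt = 531.3 kN.
R_n = max = 531.3 kN [governs: (ii)]; φR_n = 398.5 kN.

φR_n ≈ 399 kN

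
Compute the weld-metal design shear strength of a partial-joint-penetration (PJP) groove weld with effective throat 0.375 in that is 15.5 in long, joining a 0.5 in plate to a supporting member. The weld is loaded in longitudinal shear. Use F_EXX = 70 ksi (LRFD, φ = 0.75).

φR_n ≈ 183 kip

Effective throat (given) t_e = 0.375 in.
A_we = 0.375 × 15.5 = 5.812 in².
F_nw = 0.6 F_EXX = 42 ksi.
φR_n = 0.75 × 42 × 5.812 = 183.1 kip.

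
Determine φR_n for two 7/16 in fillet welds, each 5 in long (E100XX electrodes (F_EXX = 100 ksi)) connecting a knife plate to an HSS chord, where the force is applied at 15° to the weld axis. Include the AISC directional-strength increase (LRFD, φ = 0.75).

t_e = 0.707 × 0.4375 = 0.3093 in; A_we = 0.3093 × 10 = 3.093 in².
Directional factor: 1.0 + 0.5 sin^1.5(15°) = 1.066.
F_nw = 0.6 × 100 × 1.066 = 63.95 ksi.
φR_n = 0.75 × 63.95 × 3.093 = 148.4 kip.

φR_n ≈ 148 kip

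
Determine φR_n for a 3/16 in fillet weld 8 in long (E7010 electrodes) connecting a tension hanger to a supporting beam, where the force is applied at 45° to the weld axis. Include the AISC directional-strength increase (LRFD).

φR_n ≈ 43.3 kips

E70XX → F_EXX = 70 ksi.
t_e = 0.707 × 0.1875 = 0.1326 in; A_we = 0.1326 × 8 = 1.06 in².
Directional factor: 1.0 + 0.5 sin^1.5(45°) = 1.297.
F_nw = 0.6 × 70 × 1.297 = 54.49 ksi.
φR_n = 0.75 × 54.49 × 1.06 = 43.34 kips.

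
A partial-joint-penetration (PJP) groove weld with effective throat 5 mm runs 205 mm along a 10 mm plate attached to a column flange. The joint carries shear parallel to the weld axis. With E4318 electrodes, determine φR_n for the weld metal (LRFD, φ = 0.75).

φR_n ≈ 198 kN

E43XX → F_EXX = 430 MPa.
Effective throat (given) t_e = 5 mm.
A_we = 5 × 205 = 1025 mm².
F_nw = 0.6 F_EXX = 258 MPa.
φR_n = 0.75 × 258 × 1025 × 10⁻³ = 198.3 kN.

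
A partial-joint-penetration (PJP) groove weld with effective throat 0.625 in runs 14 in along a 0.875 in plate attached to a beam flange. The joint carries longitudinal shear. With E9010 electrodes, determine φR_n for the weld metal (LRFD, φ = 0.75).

φR_n ≈ 354 kip

E90XX → F_EXX = 90 ksi.
Effective throat (given) t_e = 0.625 in.
A_we = 0.625 × 14 = 8.75 in².
F_nw = 0.6 F_EXX = 54 ksi.
φR_n = 0.75 × 54 × 8.75 = 354.4 kip.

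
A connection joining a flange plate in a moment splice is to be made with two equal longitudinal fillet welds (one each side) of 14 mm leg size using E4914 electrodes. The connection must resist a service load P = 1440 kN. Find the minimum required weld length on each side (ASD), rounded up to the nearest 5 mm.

L = 495 mm on each side

E49XX → F_EXX = 490 MPa.
Throat t_e = 0.707 × 14 = 9.898 mm.
r_n/Ω = (0.6 × 490 × 9.898) / 2.0 = 1455 N/mm = 1.455 kN/mm.
L_req = P / (r_n/Ω) = 1440 / 1.455 = 989.7 mm total.
Per side: 989.7 / 2 = 494.8 mm.
Round up → use L = 495 mm on each side.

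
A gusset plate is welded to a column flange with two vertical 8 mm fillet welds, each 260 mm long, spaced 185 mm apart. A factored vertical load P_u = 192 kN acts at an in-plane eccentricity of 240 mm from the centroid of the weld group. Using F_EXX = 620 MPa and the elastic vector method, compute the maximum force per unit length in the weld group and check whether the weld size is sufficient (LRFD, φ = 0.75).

Total weld length L_w = 520 mm. Treat welds as unit-width lines.
Polar moment about centroid: J = 2[d³/12 + d(b/2)²] = 2[260³/12 + 260×92.5²] = 7379000 mm³.
Direct shear f_v = P/L_w = 192×10³ / 520 = 369.2 N/mm (vertical).
Torsion M = P·e = 192×10³ × 240 = 46080000 N·mm.
Critical point at (x, y) = (92.5, 130) from centroid. f_tx = M·y/J = 811.9 N/mm; f_ty = M·x/J = 577.7 N/mm.
Resultant f_max = √[f_tx² + (f_v + f_ty)²] = √[811.9² + (369.2 + 577.7)²] = 1247 N/mm.
Capacity per unit length: φr_n = 0.75 × 0.6 × 620 × (0.707 × 8) = 1578 N/mm.
1247 ≤ 1578 → adequate.

f_max ≈ 1250 N/mm; adequate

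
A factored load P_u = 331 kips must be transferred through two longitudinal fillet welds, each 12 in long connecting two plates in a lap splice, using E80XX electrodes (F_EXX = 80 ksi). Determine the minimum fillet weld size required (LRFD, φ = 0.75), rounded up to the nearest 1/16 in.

w = 9/16 in

Total weld length L = 24 in.
Required throat t_e = P_u / (φ × 0.6 F_EXX × L) = 331 / (0.75 × 0.6 × 80 × 24) = 0.3831 in.
Required leg w = t_e / 0.707 = 0.5419 in → use 9/16 in.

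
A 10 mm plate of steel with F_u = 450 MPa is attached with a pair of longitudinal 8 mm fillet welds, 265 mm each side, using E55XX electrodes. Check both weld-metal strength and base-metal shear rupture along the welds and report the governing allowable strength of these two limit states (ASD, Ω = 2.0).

E55XX → F_EXX = 550 MPa.
t_e = 0.707 × 8 = 5.656 mm; L = 530 mm.
Weld metal: R_n/Ω = (1/2.0) × 0.6 × 550 × 5.656 × 530 × 10⁻³ = 494.6 kN.
Base metal (shear rupture): R_n/Ω = (1/2.0) × 0.6 × 450 × 10 × 530 × 10⁻³ = 715.5 kN.
Governing: weld metal.

R_n/Ω ≈ 495 kN (weld metal governs)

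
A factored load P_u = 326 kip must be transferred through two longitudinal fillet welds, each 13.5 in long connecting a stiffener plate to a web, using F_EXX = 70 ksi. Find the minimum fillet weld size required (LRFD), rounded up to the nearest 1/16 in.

w = 9/16 in

Total weld length L = 27 in.
Required throat t_e = P_u / (φ × 0.6 F_EXX × L) = 326 / (0.75 × 0.6 × 70 × 27) = 0.3833 in.
Required leg w = t_e / 0.707 = 0.5422 in → use 9/16 in.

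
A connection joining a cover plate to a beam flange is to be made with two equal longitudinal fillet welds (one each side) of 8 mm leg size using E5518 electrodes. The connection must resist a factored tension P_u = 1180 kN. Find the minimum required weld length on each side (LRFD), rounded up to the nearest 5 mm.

L = 425 mm on each side

E55XX → F_EXX = 550 MPa.
Throat t_e = 0.707 × 8 = 5.656 mm.
φr_n = 0.75 × 0.6 × 550 × 5.656 × 10⁻³ = 1.4 kN/mm.
L_req = P_u / φr_n = 1180 / 1.4 = 842.9 mm total.
Per side: 842.9 / 2 = 421.5 mm.
Round up → use L = 425 mm on each side.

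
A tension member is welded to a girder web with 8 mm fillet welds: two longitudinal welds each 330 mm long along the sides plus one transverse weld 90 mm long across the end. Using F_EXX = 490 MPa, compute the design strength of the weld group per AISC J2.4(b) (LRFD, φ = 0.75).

φR_n ≈ 935 kN

t_e = 0.707 × 8 = 5.656 mm.
R_nwl = 0.6 × 490 × 5.656 × 660 × 10⁻³ = 1097 kN (longitudinal, 2 welds).
R_nwt = 0.6 × 490 × 5.656 × 90 × 10⁻³ = 149.7 kN (transverse, base value).
(i) R_nwl + R_nwt = 1247 kN; (ii) 0.85 R_nwl + 1.5 R_nwt = 1157 kN.
R_n = max = 1247 kN [governs: (i)]; φR_n = 935.4 kN.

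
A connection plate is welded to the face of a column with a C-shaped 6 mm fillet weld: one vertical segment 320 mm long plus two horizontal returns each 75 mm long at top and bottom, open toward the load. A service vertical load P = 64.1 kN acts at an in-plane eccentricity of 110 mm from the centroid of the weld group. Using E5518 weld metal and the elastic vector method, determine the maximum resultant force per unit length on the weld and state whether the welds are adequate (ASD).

f_max ≈ 262 N/mm; adequate

E55XX → F_EXX = 550 MPa.
Total weld length L_w = 470 mm. Treat welds as unit-width lines.
Centroid: x̄ = 2×75×37.5 / 470 = 11.97 mm from the vertical weld.
Polar moment about centroid: J = I_x + I_y = [320³/12 + 2×75×160²] + [320×11.97² + 2(75³/12 + 75×25.53²)] = 6785000 mm³.
Direct shear f_v = P/L_w = 64.1×10³ / 470 = 136.4 N/mm (vertical).
Torsion M = P·e = 64.1×10³ × 110 = 7051000 N·mm.
Critical point at (x, y) = (63.03, 160) from centroid. f_tx = M·y/J = 166.3 N/mm; f_ty = M·x/J = 65.51 N/mm.
Resultant f_max = √[f_tx² + (f_v + f_ty)²] = √[166.3² + (136.4 + 65.51)²] = 261.6 N/mm.
Capacity per unit length: r_n/Ω = (1/2.0) × 0.6 × 550 × (0.707 × 6) = 699.9 N/mm.
261.6 ≤ 699.9 → adequate.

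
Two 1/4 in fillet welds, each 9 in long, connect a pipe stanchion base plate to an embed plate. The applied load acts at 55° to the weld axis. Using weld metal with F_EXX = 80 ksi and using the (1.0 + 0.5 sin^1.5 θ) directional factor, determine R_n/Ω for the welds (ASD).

t_e = 0.707 × 0.25 = 0.1767 in; A_we = 0.1767 × 18 = 3.181 in².
Directional factor: 1.0 + 0.5 sin^1.5(55°) = 1.371.
F_nw = 0.6 × 80 × 1.371 = 65.79 ksi.
R_n/Ω = (65.79 × 3.181) / 2.0 = 104.7 kips.

R_n/Ω ≈ 105 kips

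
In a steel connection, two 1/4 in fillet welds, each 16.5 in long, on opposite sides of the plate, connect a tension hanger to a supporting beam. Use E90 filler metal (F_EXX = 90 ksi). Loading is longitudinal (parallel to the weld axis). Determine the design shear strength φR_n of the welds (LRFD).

φR_n ≈ 236 kips

Effective throat t_e = 0.707 × 0.25 = 0.1767 in.
Total length L = 33 in; A_we = 0.1767 × 33 = 5.833 in².
F_nw = 0.6 F_EXX = 0.6 × 90 = 54 ksi.
φR_n = 0.75 × 54 × 5.833 = 236.2 kips.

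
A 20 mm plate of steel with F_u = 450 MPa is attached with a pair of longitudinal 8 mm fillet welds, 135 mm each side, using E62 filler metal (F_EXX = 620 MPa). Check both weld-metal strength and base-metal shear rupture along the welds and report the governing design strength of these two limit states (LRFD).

φR_n ≈ 426 kN (weld metal governs)

t_e = 0.707 × 8 = 5.656 mm; L = 270 mm.
Weld metal: φR_n = 0.75 × 0.6 × 620 × 5.656 × 270 × 10⁻³ = 426.1 kN.
Base metal (shear rupture): φR_n = 0.75 × 0.6 × 450 × 20 × 270 × 10⁻³ = 1094 kN.
Governing: weld metal.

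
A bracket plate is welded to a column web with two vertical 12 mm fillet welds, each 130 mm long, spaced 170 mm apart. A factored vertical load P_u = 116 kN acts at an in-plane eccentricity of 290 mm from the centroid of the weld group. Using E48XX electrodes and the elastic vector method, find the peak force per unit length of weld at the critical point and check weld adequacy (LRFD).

E48XX → F_EXX = 480 MPa.
Total weld length L_w = 260 mm. Treat welds as unit-width lines.
Polar moment about centroid: J = 2[d³/12 + d(b/2)²] = 2[130³/12 + 130×85²] = 2245000 mm³.
Direct shear f_v = P/L_w = 116×10³ / 260 = 446.2 N/mm (vertical).
Torsion M = P·e = 116×10³ × 290 = 33640000 N·mm.
Critical point at (x, y) = (85, 65) from centroid. f_tx = M·y/J = 974.1 N/mm; f_ty = M·x/J = 1274 N/mm.
Resultant f_max = √[f_tx² + (f_v + f_ty)²] = √[974.1² + (446.2 + 1274)²] = 1977 N/mm.
Capacity per unit length: φr_n = 0.75 × 0.6 × 480 × (0.707 × 12) = 1833 N/mm.
1977 > 1833 → NOT adequate.

f_max ≈ 1980 N/mm; NOT adequate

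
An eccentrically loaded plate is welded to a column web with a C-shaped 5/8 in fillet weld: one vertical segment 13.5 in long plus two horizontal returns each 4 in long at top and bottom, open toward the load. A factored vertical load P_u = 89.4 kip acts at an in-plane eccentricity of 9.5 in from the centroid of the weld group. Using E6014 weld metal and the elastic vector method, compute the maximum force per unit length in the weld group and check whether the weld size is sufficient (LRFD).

E60XX → F_EXX = 60 ksi.
Total weld length L_w = 21.5 in. Treat welds as unit-width lines.
Centroid: x̄ = 2×4×2 / 21.5 = 0.7442 in from the vertical weld.
Polar moment about centroid: J = I_x + I_y = [13.5³/12 + 2×4×6.75²] + [13.5×0.7442² + 2(4³/12 + 4×1.256²)] = 600.3 in³.
Direct shear f_v = P/L_w = 89.4 / 21.5 = 4.158 kip/in (vertical).
Torsion M = P·e = 89.4 × 9.5 = 849.3 kip·in.
Critical point at (x, y) = (3.256, 6.75) from centroid. f_tx = M·y/J = 9.55 kip/in; f_ty = M·x/J = 4.606 kip/in.
Resultant f_max = √[f_tx² + (f_v + f_ty)²] = √[9.55² + (4.158 + 4.606)²] = 12.96 kip/in.
Capacity per unit length: φr_n = 0.75 × 0.6 × 60 × (0.707 × 0.625) = 11.93 kip/in.
12.96 > 11.93 → NOT adequate.

f_max ≈ 13 kip/in; NOT adequate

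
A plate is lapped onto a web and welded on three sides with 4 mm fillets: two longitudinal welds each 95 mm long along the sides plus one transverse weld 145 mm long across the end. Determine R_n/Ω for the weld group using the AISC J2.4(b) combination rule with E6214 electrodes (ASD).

E62XX → F_EXX = 620 MPa.
t_e = 0.707 × 4 = 2.828 mm.
R_nwl = 0.6 × 620 × 2.828 × 190 × 10⁻³ = 199.9 kN (longitudinal, 2 welds).
R_nwt = 0.6 × 620 × 2.828 × 145 × 10⁻³ = 152.5 kN (transverse, base value).
(i) R_nwl + R_nwt = 352.4 kN; (ii) 0.85 R_nwl + 1.5 R_nwt = 398.7 kN.
R_n = max = 398.7 kN [governs: (ii)]; R_n/Ω = 199.4 kN.

R_n/Ω ≈ 199 kN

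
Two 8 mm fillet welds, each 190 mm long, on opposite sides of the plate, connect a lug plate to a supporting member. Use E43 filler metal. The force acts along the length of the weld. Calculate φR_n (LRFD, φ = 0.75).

E43XX → F_EXX = 430 MPa.
Effective throat t_e = 0.707 × 8 = 5.656 mm.
Total length L = 380 mm; A_we = 5.656 × 380 = 2149 mm².
F_nw = 0.6 F_EXX = 0.6 × 430 = 258 MPa.
φR_n = 0.75 × 258 × 2149 × 10⁻³ = 415.9 kN.

φR_n ≈ 416 kN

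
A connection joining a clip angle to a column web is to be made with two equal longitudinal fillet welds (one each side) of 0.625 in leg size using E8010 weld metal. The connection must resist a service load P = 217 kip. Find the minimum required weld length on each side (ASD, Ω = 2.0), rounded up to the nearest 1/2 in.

L = 10.5 in on each side

E80XX → F_EXX = 80 ksi.
Throat t_e = 0.707 × 0.625 = 0.4419 in.
r_n/Ω = (0.6 × 80 × 0.4419) / 2.0 = 10.6 kip/in.
L_req = P / (r_n/Ω) = 217 / 10.6 = 20.46 in total.
Per side: 20.46 / 2 = 10.23 in.
Round up → use L = 10.5 in on each side.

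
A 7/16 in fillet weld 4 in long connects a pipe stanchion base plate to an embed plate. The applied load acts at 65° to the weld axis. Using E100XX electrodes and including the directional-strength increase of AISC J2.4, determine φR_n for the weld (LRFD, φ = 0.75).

E100XX → F_EXX = 100 ksi.
t_e = 0.707 × 0.4375 = 0.3093 in; A_we = 0.3093 × 4 = 1.237 in².
Directional factor: 1.0 + 0.5 sin^1.5(65°) = 1.431.
F_nw = 0.6 × 100 × 1.431 = 85.88 ksi.
φR_n = 0.75 × 85.88 × 1.237 = 79.7 kip.

φR_n ≈ 79.7 kip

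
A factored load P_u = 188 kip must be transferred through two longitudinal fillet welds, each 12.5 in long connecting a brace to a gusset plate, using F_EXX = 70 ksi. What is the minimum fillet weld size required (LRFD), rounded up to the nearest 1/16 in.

Total weld length L = 25 in.
Required throat t_e = P_u / (φ × 0.6 F_EXX × L) = 188 / (0.75 × 0.6 × 70 × 25) = 0.2387 in.
Required leg w = t_e / 0.707 = 0.3377 in → use 3/8 in.

w = 3/8 in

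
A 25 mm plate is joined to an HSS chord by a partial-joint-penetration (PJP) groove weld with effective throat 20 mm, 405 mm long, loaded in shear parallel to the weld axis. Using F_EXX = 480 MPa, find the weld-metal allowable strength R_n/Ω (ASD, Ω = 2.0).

Effective throat (given) t_e = 20 mm.
A_we = 20 × 405 = 8100 mm².
F_nw = 0.6 F_EXX = 288 MPa.
R_n/Ω = (288 × 8100) / 2.0 × 10⁻³ = 1166 kN.

R_n/Ω ≈ 1170 kN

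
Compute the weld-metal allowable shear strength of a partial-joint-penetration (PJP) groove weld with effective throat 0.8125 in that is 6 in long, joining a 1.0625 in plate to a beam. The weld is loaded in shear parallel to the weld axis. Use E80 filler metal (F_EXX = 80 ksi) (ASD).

R_n/Ω ≈ 117 kip

Effective throat (given) t_e = 0.8125 in.
A_we = 0.8125 × 6 = 4.875 in².
F_nw = 0.6 F_EXX = 48 ksi.
R_n/Ω = (48 × 4.875) / 2.0 = 117 kip.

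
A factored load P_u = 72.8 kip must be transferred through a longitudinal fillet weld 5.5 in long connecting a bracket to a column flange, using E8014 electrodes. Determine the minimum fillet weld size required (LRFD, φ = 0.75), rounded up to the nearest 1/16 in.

w = 9/16 in

E80XX → F_EXX = 80 ksi.
Total weld length L = 5.5 in.
Required throat t_e = P_u / (φ × 0.6 F_EXX × L) = 72.8 / (0.75 × 0.6 × 80 × 5.5) = 0.3677 in.
Required leg w = t_e / 0.707 = 0.5201 in → use 9/16 in.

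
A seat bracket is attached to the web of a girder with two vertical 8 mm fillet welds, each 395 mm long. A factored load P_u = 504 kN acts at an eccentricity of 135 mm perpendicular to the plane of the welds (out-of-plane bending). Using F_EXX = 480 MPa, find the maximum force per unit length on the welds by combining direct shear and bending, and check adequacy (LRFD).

L_w = 2 × 395 = 790 mm; section modulus (unit throat) S = 2 × L²/6 = 52010 mm².
Direct shear f_v = P/L_w = 504×10³/790 = 638 N/mm.
Moment M = P × e = 504×10³ × 135 = 68040000 N·mm; bending f_b = M/S = 1308 N/mm.
f_max = √(f_v² + f_b²) = √(638² + 1308²) = 1456 N/mm.
φr_n = 0.75 × 0.6 × 480 × (0.707 × 8) = 1222 N/mm → NOT adequate.

f_max ≈ 1460 N/mm; NOT adequate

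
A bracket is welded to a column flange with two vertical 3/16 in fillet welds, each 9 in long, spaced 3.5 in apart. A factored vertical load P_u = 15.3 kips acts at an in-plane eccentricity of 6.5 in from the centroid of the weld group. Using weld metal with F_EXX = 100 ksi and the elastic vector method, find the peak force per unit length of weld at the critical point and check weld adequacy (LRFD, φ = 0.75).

f_max ≈ 3.13 kip/in; adequate

Total weld length L_w = 18 in. Treat welds as unit-width lines.
Polar moment about centroid: J = 2[d³/12 + d(b/2)²] = 2[9³/12 + 9×1.75²] = 176.6 in³.
Direct shear f_v = P/L_w = 15.3 / 18 = 0.85 kip/in (vertical).
Torsion M = P·e = 15.3 × 6.5 = 99.45 kip·in.
Critical point at (x, y) = (1.75, 4.5) from centroid. f_tx = M·y/J = 2.534 kip/in; f_ty = M·x/J = 0.9854 kip/in.
Resultant f_max = √[f_tx² + (f_v + f_ty)²] = √[2.534² + (0.85 + 0.9854)²] = 3.129 kip/in.
Capacity per unit length: φr_n = 0.75 × 0.6 × 100 × (0.707 × 0.1875) = 5.965 kip/in.
3.129 ≤ 5.965 → adequate.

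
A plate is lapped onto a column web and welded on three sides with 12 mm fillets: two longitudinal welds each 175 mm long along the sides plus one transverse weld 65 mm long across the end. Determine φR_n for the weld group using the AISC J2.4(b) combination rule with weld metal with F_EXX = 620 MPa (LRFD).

φR_n ≈ 982 kN

t_e = 0.707 × 12 = 8.484 mm.
R_nwl = 0.6 × 620 × 8.484 × 350 × 10⁻³ = 1105 kN (longitudinal, 2 welds).
R_nwt = 0.6 × 620 × 8.484 × 65 × 10⁻³ = 205.1 kN (transverse, base value).
(i) R_nwl + R_nwt = 1310 kN; (ii) 0.85 R_nwl + 1.5 R_nwt = 1247 kN.
R_n = max = 1310 kN [governs: (i)]; φR_n = 982.3 kN.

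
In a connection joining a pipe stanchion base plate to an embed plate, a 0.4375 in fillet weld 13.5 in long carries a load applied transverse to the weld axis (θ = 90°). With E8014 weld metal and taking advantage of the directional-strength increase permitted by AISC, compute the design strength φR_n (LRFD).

φR_n ≈ 225 kips

E80XX → F_EXX = 80 ksi.
t_e = 0.707 × 0.4375 = 0.3093 in; A_we = 0.3093 × 13.5 = 4.176 in².
Directional factor: 1.0 + 0.5 sin^1.5(90°) = 1.5.
F_nw = 0.6 × 80 × 1.5 = 72 ksi.
φR_n = 0.75 × 72 × 4.176 = 225.5 kips.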